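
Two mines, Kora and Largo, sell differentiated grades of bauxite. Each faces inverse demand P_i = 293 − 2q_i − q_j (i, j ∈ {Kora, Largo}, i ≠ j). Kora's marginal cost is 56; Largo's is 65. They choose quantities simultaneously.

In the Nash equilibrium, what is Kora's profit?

Mine Kora's profit: π = q_{Kora}(293 − 2q_{Kora} − q_{Largo}) − 56q_{Kora}.
∂π/∂q_{Kora} = 237 − 4q_{Kora} − q_{Largo} = 0 ⇒ q_{Kora} = 59.25 − 0.25q_{Largo}.
Similarly q_{Largo} = 57 − 0.25q_{Kora}.
Plugging q_{Largo} into Kora's best response: q_{Kora} = 59.25 − 0.25(57 − 0.25q_{Kora}) ⇒ 0.9375q_{Kora} = 45, so q_{Kora} = 48.
Then q_{Largo} = 57 − 0.25·48 = 45.
P_{Kora} = 293 − 2·48 − 45 = 152.
Profit = (152 − 56)·48 = 4608.

4608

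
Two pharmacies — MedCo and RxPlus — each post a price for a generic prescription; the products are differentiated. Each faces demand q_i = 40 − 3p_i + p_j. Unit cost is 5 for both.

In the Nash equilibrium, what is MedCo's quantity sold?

18

MedCo's profit: π = (p_{MedCo} − 5)(40 − 3p_{MedCo} + p_{RxPlus}).
∂π/∂p_{MedCo} = 55 − 6p_{MedCo} + p_{RxPlus} = 0 ⇒ p_{MedCo} = 55/6 + (1/6)p_{RxPlus}.
Setting p_{MedCo} = p_{RxPlus} in the reaction function: p_{MedCo} = 55/6 + (1/6)p_{MedCo}, so p_{MedCo} = (55/6) / (5/6) = 11.
q_{MedCo} = 40 − 3·11 + 11 = 18.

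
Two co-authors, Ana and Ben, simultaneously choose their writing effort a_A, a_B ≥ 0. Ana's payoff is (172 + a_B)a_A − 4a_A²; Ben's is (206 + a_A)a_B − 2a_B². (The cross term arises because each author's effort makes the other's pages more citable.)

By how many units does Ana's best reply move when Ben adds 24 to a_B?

Expanding Ana's payoff: 172a_A + a_Ba_A − 4a_A².
∂π/∂a_A = 172 + a_B − 8a_A = 0, so a_A = 21.5 + 0.125a_B.
The reaction-function slope is 0.125, so a 24-unit rise in a_B moves a_A by 0.125 × 24 = 3. Ana's best response rises — the actions are strategic complements.

3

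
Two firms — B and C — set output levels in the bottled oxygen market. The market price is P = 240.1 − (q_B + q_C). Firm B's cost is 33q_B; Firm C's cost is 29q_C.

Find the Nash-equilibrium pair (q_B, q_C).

Firm B's profit: π = q_B(240.1 − (q_B + q_C)) − 33q_B.
∂π/∂q_B = 207.1 − 2q_B − q_C = 0, so q_B = 103.55 − 0.5q_C.
By the same steps for C: q_C = 105.55 − 0.5q_B.
Solving the two reaction functions simultaneously: (1 − (−0.5)(−0.5))q_B = 103.55 − 0.5·105.55, so 0.75q_B = 50.775 and q_B = 67.7.
Then q_C = 105.55 − 0.5·67.7 = 71.7.

67.7, 71.7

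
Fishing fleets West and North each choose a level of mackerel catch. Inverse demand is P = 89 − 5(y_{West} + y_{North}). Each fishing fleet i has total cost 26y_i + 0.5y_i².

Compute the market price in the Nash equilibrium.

49.625

Fishing fleet West's profit: π = y_{West}(89 − 5(y_{West} + y_{North})) − 26y_{West} − 0.5y_{West}².
∂π/∂y_{West} = 63 − 11y_{West} − 5y_{North} = 0, so y_{West} = 63/11 − (5/11)y_{North}.
Setting y_{West} = y_{North} in the reaction function: y_{West} = 63/11 − (5/11)y_{West}, so y_{West} = (63/11) / (16/11) = 3.9375.
Equilibrium price: P = 89 − 5·7.875 = 49.625.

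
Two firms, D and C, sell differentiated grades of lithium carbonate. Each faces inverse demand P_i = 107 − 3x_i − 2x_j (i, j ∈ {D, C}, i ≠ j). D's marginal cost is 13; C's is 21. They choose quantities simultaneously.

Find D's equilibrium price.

Firm D's profit: π = x_D(107 − 3x_D − 2x_C) − 13x_D.
∂π/∂x_D = 94 − 6x_D − 2x_C = 0 ⇒ x_D = 47/3 − (1/3)x_C.
Similarly x_C = 43/3 − (1/3)x_D.
Solving the two reaction functions simultaneously: (1 − (−1/3)(−1/3))x_D = 47/3 − (1/3)·(43/3), so (8/9)x_D = 98/9 and x_D = 12.25.
Then x_C = 43/3 − (1/3)·12.25 = 10.25.
P_D = 107 − 3·12.25 − 2·10.25 = 49.75.

49.75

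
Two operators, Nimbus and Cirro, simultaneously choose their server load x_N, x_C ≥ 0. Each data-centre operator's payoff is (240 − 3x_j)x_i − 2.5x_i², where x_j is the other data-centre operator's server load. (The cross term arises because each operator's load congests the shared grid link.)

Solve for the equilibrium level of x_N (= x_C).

30

Nimbus's payoff is (240 − 3x_C)x_N − 2.5x_N².
∂π/∂x_N = 240 − 3x_C − 5x_N = 0, so x_N = 48 − 0.6x_C.
Setting x_N = x_C in the reaction function: x_N = 48 − 0.6x_N, so x_N = 48 / 1.6 = 30.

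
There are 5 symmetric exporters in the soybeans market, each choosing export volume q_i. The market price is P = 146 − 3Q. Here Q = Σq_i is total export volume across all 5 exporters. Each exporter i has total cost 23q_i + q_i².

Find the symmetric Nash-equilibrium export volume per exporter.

A representative exporter's profit is π_i = q_i(146 − 3Q) − 23q_i − q_i², with Q = q_i + Σ_{j≠i} q_j.
First-order condition: 123 − 8q_i − 3Σ_{j≠i} q_j = 0.
With identical exporters, set every q_j = q: then 123 − 8q − 12q = 0, i.e. q = 123/20 = 6.15.

6.15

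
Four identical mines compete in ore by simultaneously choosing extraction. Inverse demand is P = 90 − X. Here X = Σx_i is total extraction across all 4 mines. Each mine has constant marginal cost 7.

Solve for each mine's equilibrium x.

A representative mine's profit is π_i = x_i(90 − X) − 7x_i, with X = x_i + Σ_{j≠i} x_j.
First-order condition: 83 − 2x_i − Σ_{j≠i} x_j = 0.
In a symmetric equilibrium every mine chooses the same x, so Σ_{j≠i} x_j = 3x. The condition becomes 83 − 5x = 0, giving x = 83/5 = 16.6.

16.6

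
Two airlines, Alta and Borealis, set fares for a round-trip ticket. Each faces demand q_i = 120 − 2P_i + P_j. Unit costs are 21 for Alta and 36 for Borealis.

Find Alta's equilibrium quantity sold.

Alta's profit: π = (P_{Alta} − 21)(120 − 2P_{Alta} + P_{Borealis}).
∂π/∂P_{Alta} = 162 − 4P_{Alta} + P_{Borealis} = 0 ⇒ P_{Alta} = 40.5 + 0.25P_{Borealis}.
Similarly P_{Borealis} = 48 + 0.25P_{Alta}.
Plugging P_{Borealis} into Alta's best response: P_{Alta} = 40.5 + 0.25(48 + 0.25P_{Alta}) ⇒ 0.9375P_{Alta} = 52.5, so P_{Alta} = 56.
Then P_{Borealis} = 48 + 0.25·56 = 62.
q_{Alta} = 120 − 2·56 + 62 = 70.

70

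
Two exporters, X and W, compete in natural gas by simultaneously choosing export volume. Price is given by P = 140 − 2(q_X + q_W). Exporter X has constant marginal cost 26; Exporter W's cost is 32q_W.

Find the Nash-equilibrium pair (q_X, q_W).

Exporter X's profit: π = q_X(140 − 2(q_X + q_W)) − 26q_X.
∂π/∂q_X = 114 − 4q_X − 2q_W = 0, so q_X = 28.5 − 0.5q_W.
By the same steps for W: q_W = 27 − 0.5q_X.
Plugging q_W into X's best response: q_X = 28.5 − 0.5(27 − 0.5q_X) ⇒ 0.75q_X = 15, so q_X = 20.
Then q_W = 27 − 0.5·20 = 17.

20, 17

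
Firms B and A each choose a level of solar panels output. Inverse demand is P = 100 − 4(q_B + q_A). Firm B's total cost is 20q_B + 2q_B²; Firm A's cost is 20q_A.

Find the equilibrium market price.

Firm B's profit: π = q_B(100 − 4(q_B + q_A)) − 20q_B − 2q_B².
∂π/∂q_B = 80 − 12q_B − 4q_A = 0, so q_B = 20/3 − (1/3)q_A.
For A: ∂π/∂q_A = 80 − 8q_A − 4q_B = 0 ⇒ q_A = 10 − 0.5q_B.
Substituting the second reaction function into the first: q_B = 20/3 − (1/3)(10 − 0.5q_B), which gives (5/6)q_B = 10/3 ⇒ q_B = 4.
Then q_A = 10 − 0.5·4 = 8.
Equilibrium price: P = 100 − 4·12 = 52.

52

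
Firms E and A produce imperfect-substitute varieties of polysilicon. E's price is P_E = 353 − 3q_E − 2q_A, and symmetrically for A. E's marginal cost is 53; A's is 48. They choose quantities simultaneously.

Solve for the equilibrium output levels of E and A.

37.1875, 38.4375

Firm E's profit: π = q_E(353 − 3q_E − 2q_A) − 53q_E.
∂π/∂q_E = 300 − 6q_E − 2q_A = 0 ⇒ q_E = 50 − (1/3)q_A.
Similarly q_A = 305/6 − (1/3)q_E.
Solving the two reaction functions simultaneously: (1 − (−1/3)(−1/3))q_E = 50 − (1/3)·(305/6), so (8/9)q_E = 595/18 and q_E = 37.1875.
Then q_A = 305/6 − (1/3)·37.1875 = 38.4375.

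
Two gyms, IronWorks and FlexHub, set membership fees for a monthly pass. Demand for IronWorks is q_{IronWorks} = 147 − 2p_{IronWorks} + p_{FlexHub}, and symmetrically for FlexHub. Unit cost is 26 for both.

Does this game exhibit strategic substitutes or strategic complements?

strategic complements

IronWorks's profit: π = (p_{IronWorks} − 26)(147 − 2p_{IronWorks} + p_{FlexHub}).
∂π/∂p_{IronWorks} = 199 − 4p_{IronWorks} + p_{FlexHub} = 0 ⇒ p_{IronWorks} = 49.75 + 0.25p_{FlexHub}.
The best-response slope dp_{IronWorks}/dp_{FlexHub} = 0.25 > 0: the reaction function is upward-sloping, so the choices are strategic complements.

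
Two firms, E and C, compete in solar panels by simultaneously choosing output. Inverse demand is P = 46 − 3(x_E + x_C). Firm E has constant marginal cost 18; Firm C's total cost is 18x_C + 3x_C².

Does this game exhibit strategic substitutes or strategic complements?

strategic substitutes

Firm E's profit: π = x_E(46 − 3(x_E + x_C)) − 18x_E.
∂π/∂x_E = 28 − 6x_E − 3x_C = 0, so x_E = 14/3 − 0.5x_C.
The best-response slope dx_E/dx_C = −0.5 < 0: the reaction function is downward-sloping, so the choices are strategic substitutes.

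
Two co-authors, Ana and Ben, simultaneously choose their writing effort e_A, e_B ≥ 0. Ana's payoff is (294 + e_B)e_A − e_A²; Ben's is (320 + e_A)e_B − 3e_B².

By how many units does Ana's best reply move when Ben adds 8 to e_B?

4

Expanding Ana's payoff: 294e_A + e_Be_A − e_A².
∂π/∂e_A = 294 + e_B − 2e_A = 0, so e_A = 147 + 0.5e_B.
The reaction-function slope is 0.5, so an 8-unit rise in e_B moves e_A by 0.5 × 8 = 4. Ana's best response rises — the actions are strategic complements.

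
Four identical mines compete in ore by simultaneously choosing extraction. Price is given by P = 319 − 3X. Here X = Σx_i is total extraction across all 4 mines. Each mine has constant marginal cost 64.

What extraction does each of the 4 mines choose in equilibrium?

17

A representative mine's profit is π_i = x_i(319 − 3X) − 64x_i, with X = x_i + Σ_{j≠i} x_j.
First-order condition: 255 − 6x_i − 3Σ_{j≠i} x_j = 0.
In a symmetric equilibrium every mine chooses the same x, so Σ_{j≠i} x_j = 3x. The condition becomes 255 − 15x = 0, giving x = 255/15 = 17.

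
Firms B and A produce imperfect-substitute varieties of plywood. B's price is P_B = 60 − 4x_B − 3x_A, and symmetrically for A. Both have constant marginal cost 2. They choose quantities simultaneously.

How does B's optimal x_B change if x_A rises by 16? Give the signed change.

Firm B's profit: π = x_B(60 − 4x_B − 3x_A) − 2x_B.
∂π/∂x_B = 58 − 8x_B − 3x_A = 0 ⇒ x_B = 7.25 − 0.375x_A.
The reaction-function slope is −0.375, so a 16-unit rise in x_A moves x_B by −0.375 × 16 = −6. B's best response falls — the actions are strategic substitutes.

-6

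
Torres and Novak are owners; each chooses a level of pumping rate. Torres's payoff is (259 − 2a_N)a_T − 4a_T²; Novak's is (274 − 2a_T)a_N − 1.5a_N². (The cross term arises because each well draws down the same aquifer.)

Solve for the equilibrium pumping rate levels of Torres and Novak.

11.45, 83.7

Expanding Torres's payoff: 259a_T − 2a_Na_T − 4a_T².
∂π/∂a_T = 259 − 2a_N − 8a_T = 0, so a_T = 32.375 − 0.25a_N.
Likewise for Novak: a_N = 274/3 − (2/3)a_T.
Solving the two reaction functions simultaneously: (1 − (−0.25)(−2/3))a_T = 32.375 − 0.25·(274/3), so (5/6)a_T = 229/24 and a_T = 11.45.
Then a_N = 274/3 − (2/3)·11.45 = 83.7.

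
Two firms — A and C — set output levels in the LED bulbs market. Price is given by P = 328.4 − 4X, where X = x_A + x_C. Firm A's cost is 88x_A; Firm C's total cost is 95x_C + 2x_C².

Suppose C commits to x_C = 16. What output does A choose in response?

22.05

Firm A's profit: π = x_A(328.4 − 4(x_A + x_C)) − 88x_A.
∂π/∂x_A = 240.4 − 8x_A − 4x_C = 0, so x_A = 30.05 − 0.5x_C.
At x_C = 16: x_A = 30.05 − 0.5·16 = 22.05.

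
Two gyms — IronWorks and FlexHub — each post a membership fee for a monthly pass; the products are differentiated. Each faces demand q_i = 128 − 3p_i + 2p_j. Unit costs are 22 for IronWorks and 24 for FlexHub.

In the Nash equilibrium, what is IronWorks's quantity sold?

80.625

IronWorks's profit: π = (p_{IronWorks} − 22)(128 − 3p_{IronWorks} + 2p_{FlexHub}).
∂π/∂p_{IronWorks} = 194 − 6p_{IronWorks} + 2p_{FlexHub} = 0 ⇒ p_{IronWorks} = 97/3 + (1/3)p_{FlexHub}.
Similarly p_{FlexHub} = 100/3 + (1/3)p_{IronWorks}.
Solving the two reaction functions simultaneously: (1 − (1/3)(1/3))p_{IronWorks} = 97/3 + (1/3)·(100/3), so (8/9)p_{IronWorks} = 391/9 and p_{IronWorks} = 48.875.
Then p_{FlexHub} = 100/3 + (1/3)·48.875 = 49.625.
q_{IronWorks} = 128 − 3·48.875 + 2·49.625 = 80.625.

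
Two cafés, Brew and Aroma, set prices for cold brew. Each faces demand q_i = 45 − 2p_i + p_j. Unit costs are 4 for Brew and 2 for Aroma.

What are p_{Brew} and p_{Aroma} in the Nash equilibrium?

Brew's profit: π = (p_{Brew} − 4)(45 − 2p_{Brew} + p_{Aroma}).
∂π/∂p_{Brew} = 53 − 4p_{Brew} + p_{Aroma} = 0 ⇒ p_{Brew} = 13.25 + 0.25p_{Aroma}.
Similarly p_{Aroma} = 12.25 + 0.25p_{Brew}.
Substituting the second reaction function into the first: p_{Brew} = 13.25 + 0.25(12.25 + 0.25p_{Brew}), which gives 0.9375p_{Brew} = 16.3125 ⇒ p_{Brew} = 17.4.
Then p_{Aroma} = 12.25 + 0.25·17.4 = 16.6.

17.4, 16.6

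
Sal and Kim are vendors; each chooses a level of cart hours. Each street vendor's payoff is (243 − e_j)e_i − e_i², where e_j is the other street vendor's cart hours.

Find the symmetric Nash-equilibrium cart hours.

81

Sal's payoff is (243 − e_K)e_S − e_S².
∂π/∂e_S = 243 − e_K − 2e_S = 0, so e_S = 121.5 − 0.5e_K.
The game is symmetric, so in equilibrium e_K = e_S: the reaction function gives 1.5e_S = 121.5, hence e_S = 81.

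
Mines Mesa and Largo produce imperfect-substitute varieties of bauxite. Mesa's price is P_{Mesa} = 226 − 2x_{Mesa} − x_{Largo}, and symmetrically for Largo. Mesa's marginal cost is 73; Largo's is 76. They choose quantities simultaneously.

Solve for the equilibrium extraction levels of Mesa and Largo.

30.8, 29.8

Mine Mesa's profit: π = x_{Mesa}(226 − 2x_{Mesa} − x_{Largo}) − 73x_{Mesa}.
∂π/∂x_{Mesa} = 153 − 4x_{Mesa} − x_{Largo} = 0 ⇒ x_{Mesa} = 38.25 − 0.25x_{Largo}.
Similarly x_{Largo} = 37.5 − 0.25x_{Mesa}.
Plugging x_{Largo} into Mesa's best response: x_{Mesa} = 38.25 − 0.25(37.5 − 0.25x_{Mesa}) ⇒ 0.9375x_{Mesa} = 28.875, so x_{Mesa} = 30.8.
Then x_{Largo} = 37.5 − 0.25·30.8 = 29.8.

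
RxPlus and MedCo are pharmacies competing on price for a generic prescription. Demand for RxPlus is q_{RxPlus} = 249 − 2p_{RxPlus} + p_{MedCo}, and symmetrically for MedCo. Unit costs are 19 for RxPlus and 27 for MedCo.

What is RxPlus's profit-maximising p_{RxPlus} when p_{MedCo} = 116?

RxPlus's profit: π = (p_{RxPlus} − 19)(249 − 2p_{RxPlus} + p_{MedCo}).
∂π/∂p_{RxPlus} = 287 − 4p_{RxPlus} + p_{MedCo} = 0 ⇒ p_{RxPlus} = 71.75 + 0.25p_{MedCo}.
At p_{MedCo} = 116: p_{RxPlus} = 71.75 + 0.25·116 = 100.75.

100.75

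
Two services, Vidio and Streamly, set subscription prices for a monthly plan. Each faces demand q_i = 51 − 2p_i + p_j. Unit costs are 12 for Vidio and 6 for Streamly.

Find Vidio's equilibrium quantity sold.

Vidio's profit: π = (p_{Vidio} − 12)(51 − 2p_{Vidio} + p_{Streamly}).
∂π/∂p_{Vidio} = 75 − 4p_{Vidio} + p_{Streamly} = 0 ⇒ p_{Vidio} = 18.75 + 0.25p_{Streamly}.
Similarly p_{Streamly} = 15.75 + 0.25p_{Vidio}.
Plugging p_{Streamly} into Vidio's best response: p_{Vidio} = 18.75 + 0.25(15.75 + 0.25p_{Vidio}) ⇒ 0.9375p_{Vidio} = 22.6875, so p_{Vidio} = 24.2.
Then p_{Streamly} = 15.75 + 0.25·24.2 = 21.8.
q_{Vidio} = 51 − 2·24.2 + 21.8 = 24.4.

24.4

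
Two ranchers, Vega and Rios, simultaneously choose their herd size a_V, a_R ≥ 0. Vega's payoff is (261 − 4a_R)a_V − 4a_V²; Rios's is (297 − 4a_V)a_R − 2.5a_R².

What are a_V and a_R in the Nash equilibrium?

4.875, 55.5

Expanding Vega's payoff: 261a_V − 4a_Ra_V − 4a_V².
∂π/∂a_V = 261 − 4a_R − 8a_V = 0, so a_V = 32.625 − 0.5a_R.
Likewise for Rios: a_R = 59.4 − 0.8a_V.
Solving the two reaction functions simultaneously: (1 − (−0.5)(−0.8))a_V = 32.625 − 0.5·59.4, so 0.6a_V = 2.925 and a_V = 4.875.
Then a_R = 59.4 − 0.8·4.875 = 55.5.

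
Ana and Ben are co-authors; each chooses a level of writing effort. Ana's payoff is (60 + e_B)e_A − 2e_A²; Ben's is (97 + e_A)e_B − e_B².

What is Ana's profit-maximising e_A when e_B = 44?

26

Expanding Ana's payoff: 60e_A + e_Be_A − 2e_A².
∂π/∂e_A = 60 + e_B − 4e_A = 0, so e_A = 15 + 0.25e_B.
At e_B = 44: e_A = 15 + 0.25·44 = 26.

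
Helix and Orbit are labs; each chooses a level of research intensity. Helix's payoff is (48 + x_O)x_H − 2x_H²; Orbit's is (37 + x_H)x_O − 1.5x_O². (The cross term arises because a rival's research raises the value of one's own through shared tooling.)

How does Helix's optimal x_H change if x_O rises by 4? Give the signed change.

1

Expanding Helix's payoff: 48x_H + x_Ox_H − 2x_H².
∂π/∂x_H = 48 + x_O − 4x_H = 0, so x_H = 12 + 0.25x_O.
The reaction-function slope is 0.25, so a 4-unit rise in x_O moves x_H by 0.25 × 4 = 1. Helix's best response rises — the actions are strategic complements.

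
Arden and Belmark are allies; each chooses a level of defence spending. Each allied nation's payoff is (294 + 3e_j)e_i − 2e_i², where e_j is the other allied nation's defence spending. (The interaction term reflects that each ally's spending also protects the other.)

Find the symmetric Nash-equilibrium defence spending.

294

Arden's payoff is (294 + 3e_B)e_A − 2e_A².
∂π/∂e_A = 294 + 3e_B − 4e_A = 0, so e_A = 73.5 + 0.75e_B.
The game is symmetric, so in equilibrium e_B = e_A: the reaction function gives 0.25e_A = 73.5, hence e_A = 294.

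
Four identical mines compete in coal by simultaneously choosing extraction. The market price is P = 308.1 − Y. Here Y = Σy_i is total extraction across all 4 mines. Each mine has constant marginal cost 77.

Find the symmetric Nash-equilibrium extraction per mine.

A representative mine's profit is π_i = y_i(308.1 − Y) − 77y_i, with Y = y_i + Σ_{j≠i} y_j.
First-order condition: 231.1 − 2y_i − Σ_{j≠i} y_j = 0.
Imposing symmetry (y_j = y for all j) turns Σ_{j≠i} y_j into 3y, so 231.1 = 5y and y = 46.22.

46.22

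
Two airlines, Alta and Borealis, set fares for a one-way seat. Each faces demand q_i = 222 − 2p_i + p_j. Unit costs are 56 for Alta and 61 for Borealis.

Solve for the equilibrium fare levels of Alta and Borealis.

Alta's profit: π = (p_{Alta} − 56)(222 − 2p_{Alta} + p_{Borealis}).
∂π/∂p_{Alta} = 334 − 4p_{Alta} + p_{Borealis} = 0 ⇒ p_{Alta} = 83.5 + 0.25p_{Borealis}.
Similarly p_{Borealis} = 86 + 0.25p_{Alta}.
Solving the two reaction functions simultaneously: (1 − (0.25)(0.25))p_{Alta} = 83.5 + 0.25·86, so 0.9375p_{Alta} = 105 and p_{Alta} = 112.
Then p_{Borealis} = 86 + 0.25·112 = 114.

112, 114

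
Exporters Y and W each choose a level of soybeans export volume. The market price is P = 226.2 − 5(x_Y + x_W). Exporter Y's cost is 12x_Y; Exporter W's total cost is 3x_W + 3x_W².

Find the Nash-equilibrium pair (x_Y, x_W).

17.12, 8.6

Exporter Y's profit: π = x_Y(226.2 − 5(x_Y + x_W)) − 12x_Y.
∂π/∂x_Y = 214.2 − 10x_Y − 5x_W = 0, so x_Y = 21.42 − 0.5x_W.
For W: ∂π/∂x_W = 223.2 − 16x_W − 5x_Y = 0 ⇒ x_W = 13.95 − 0.3125x_Y.
Solving the two reaction functions simultaneously: (1 − (−0.5)(−0.3125))x_Y = 21.42 − 0.5·13.95, so (27/32)x_Y = 14.445 and x_Y = 17.12.
Then x_W = 13.95 − 0.3125·17.12 = 8.6.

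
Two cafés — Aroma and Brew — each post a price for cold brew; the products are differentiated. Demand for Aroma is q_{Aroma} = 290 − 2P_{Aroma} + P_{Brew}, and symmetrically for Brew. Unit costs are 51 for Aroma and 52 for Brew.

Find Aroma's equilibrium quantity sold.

159.6

Aroma's profit: π = (P_{Aroma} − 51)(290 − 2P_{Aroma} + P_{Brew}).
∂π/∂P_{Aroma} = 392 − 4P_{Aroma} + P_{Brew} = 0 ⇒ P_{Aroma} = 98 + 0.25P_{Brew}.
Similarly P_{Brew} = 98.5 + 0.25P_{Aroma}.
Substituting the second reaction function into the first: P_{Aroma} = 98 + 0.25(98.5 + 0.25P_{Aroma}), which gives 0.9375P_{Aroma} = 122.625 ⇒ P_{Aroma} = 130.8.
Then P_{Brew} = 98.5 + 0.25·130.8 = 131.2.
q_{Aroma} = 290 − 2·130.8 + 131.2 = 159.6.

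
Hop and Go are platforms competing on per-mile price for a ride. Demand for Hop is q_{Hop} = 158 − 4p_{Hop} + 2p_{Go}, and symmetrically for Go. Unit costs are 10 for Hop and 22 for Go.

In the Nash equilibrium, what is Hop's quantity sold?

Hop's profit: π = (p_{Hop} − 10)(158 − 4p_{Hop} + 2p_{Go}).
∂π/∂p_{Hop} = 198 − 8p_{Hop} + 2p_{Go} = 0 ⇒ p_{Hop} = 24.75 + 0.25p_{Go}.
Similarly p_{Go} = 30.75 + 0.25p_{Hop}.
Plugging p_{Go} into Hop's best response: p_{Hop} = 24.75 + 0.25(30.75 + 0.25p_{Hop}) ⇒ 0.9375p_{Hop} = 32.4375, so p_{Hop} = 34.6.
Then p_{Go} = 30.75 + 0.25·34.6 = 39.4.
q_{Hop} = 158 − 4·34.6 + 2·39.4 = 98.4.

98.4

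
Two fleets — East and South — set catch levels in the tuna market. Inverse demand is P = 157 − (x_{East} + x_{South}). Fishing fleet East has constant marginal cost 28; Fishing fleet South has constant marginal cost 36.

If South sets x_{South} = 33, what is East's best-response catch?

Fishing fleet East's profit: π = x_{East}(157 − (x_{East} + x_{South})) − 28x_{East}.
∂π/∂x_{East} = 129 − 2x_{East} − x_{South} = 0, so x_{East} = 64.5 − 0.5x_{South}.
At x_{South} = 33: x_{East} = 64.5 − 0.5·33 = 48.

48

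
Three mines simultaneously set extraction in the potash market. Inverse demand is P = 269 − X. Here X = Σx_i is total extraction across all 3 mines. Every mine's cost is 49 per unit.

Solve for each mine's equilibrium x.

55

A representative mine's profit is π_i = x_i(269 − X) − 49x_i, with X = x_i + Σ_{j≠i} x_j.
First-order condition: 220 − 2x_i − Σ_{j≠i} x_j = 0.
Imposing symmetry (x_j = x for all j) turns Σ_{j≠i} x_j into 2x, so 220 = 4x and x = 55.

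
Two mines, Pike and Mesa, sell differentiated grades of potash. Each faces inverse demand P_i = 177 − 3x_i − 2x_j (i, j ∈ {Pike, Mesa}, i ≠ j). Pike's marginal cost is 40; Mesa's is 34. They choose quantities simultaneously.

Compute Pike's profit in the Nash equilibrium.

Mine Pike's profit: π = x_{Pike}(177 − 3x_{Pike} − 2x_{Mesa}) − 40x_{Pike}.
∂π/∂x_{Pike} = 137 − 6x_{Pike} − 2x_{Mesa} = 0 ⇒ x_{Pike} = 137/6 − (1/3)x_{Mesa}.
Similarly x_{Mesa} = 143/6 − (1/3)x_{Pike}.
Plugging x_{Mesa} into Pike's best response: x_{Pike} = 137/6 − (1/3)(143/6 − (1/3)x_{Pike}) ⇒ (8/9)x_{Pike} = 134/9, so x_{Pike} = 16.75.
Then x_{Mesa} = 143/6 − (1/3)·16.75 = 18.25.
P_{Pike} = 177 − 3·16.75 − 2·18.25 = 90.25.
Profit = (90.25 − 40)·16.75 = 841.6875.

841.6875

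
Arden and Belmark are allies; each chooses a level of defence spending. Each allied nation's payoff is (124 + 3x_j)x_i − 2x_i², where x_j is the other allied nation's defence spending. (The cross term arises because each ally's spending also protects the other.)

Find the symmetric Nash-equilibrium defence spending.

124

Arden's payoff is (124 + 3x_B)x_A − 2x_A².
∂π/∂x_A = 124 + 3x_B − 4x_A = 0, so x_A = 31 + 0.75x_B.
By symmetry x_B = x_A; substituting into the reaction function, 0.25x_A = 31 and x_A = 124.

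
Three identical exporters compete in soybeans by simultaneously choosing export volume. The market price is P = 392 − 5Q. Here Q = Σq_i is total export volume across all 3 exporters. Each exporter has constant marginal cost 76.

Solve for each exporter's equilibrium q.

15.8

A representative exporter's profit is π_i = q_i(392 − 5Q) − 76q_i, with Q = q_i + Σ_{j≠i} q_j.
First-order condition: 316 − 10q_i − 5Σ_{j≠i} q_j = 0.
With identical exporters, set every q_j = q: then 316 − 10q − 10q = 0, i.e. q = 316/20 = 15.8.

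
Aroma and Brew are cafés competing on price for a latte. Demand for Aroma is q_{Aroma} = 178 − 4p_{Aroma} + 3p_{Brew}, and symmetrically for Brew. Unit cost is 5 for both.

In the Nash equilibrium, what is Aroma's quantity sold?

Aroma's profit: π = (p_{Aroma} − 5)(178 − 4p_{Aroma} + 3p_{Brew}).
∂π/∂p_{Aroma} = 198 − 8p_{Aroma} + 3p_{Brew} = 0 ⇒ p_{Aroma} = 24.75 + 0.375p_{Brew}.
Setting p_{Aroma} = p_{Brew} in the reaction function: p_{Aroma} = 24.75 + 0.375p_{Aroma}, so p_{Aroma} = 24.75 / 0.625 = 39.6.
q_{Aroma} = 178 − 4·39.6 + 3·39.6 = 138.4.

138.4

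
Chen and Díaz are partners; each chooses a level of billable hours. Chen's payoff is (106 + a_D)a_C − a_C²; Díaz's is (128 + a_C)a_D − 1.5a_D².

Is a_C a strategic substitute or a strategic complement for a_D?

strategic complements

Expanding Chen's payoff: 106a_C + a_Da_C − a_C².
∂π/∂a_C = 106 + a_D − 2a_C = 0, so a_C = 53 + 0.5a_D.
The best-response slope da_C/da_D = 0.5 > 0: the reaction function is upward-sloping, so the choices are strategic complements.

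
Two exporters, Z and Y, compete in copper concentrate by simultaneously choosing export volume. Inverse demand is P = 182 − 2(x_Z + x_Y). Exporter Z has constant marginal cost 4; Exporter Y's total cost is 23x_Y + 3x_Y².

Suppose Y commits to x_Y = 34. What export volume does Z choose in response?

27.5

Exporter Z's profit: π = x_Z(182 − 2(x_Z + x_Y)) − 4x_Z.
∂π/∂x_Z = 178 − 4x_Z − 2x_Y = 0, so x_Z = 44.5 − 0.5x_Y.
At x_Y = 34: x_Z = 44.5 − 0.5·34 = 27.5.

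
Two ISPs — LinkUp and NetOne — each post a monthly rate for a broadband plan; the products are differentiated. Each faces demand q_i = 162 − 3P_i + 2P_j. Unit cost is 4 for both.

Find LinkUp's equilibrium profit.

LinkUp's profit: π = (P_{LinkUp} − 4)(162 − 3P_{LinkUp} + 2P_{NetOne}).
∂π/∂P_{LinkUp} = 174 − 6P_{LinkUp} + 2P_{NetOne} = 0 ⇒ P_{LinkUp} = 29 + (1/3)P_{NetOne}.
By symmetry P_{NetOne} = P_{LinkUp}; substituting into the reaction function, (2/3)P_{LinkUp} = 29 and P_{LinkUp} = 43.5.
q_{LinkUp} = 162 − 3·43.5 + 2·43.5 = 118.5.
Profit = (43.5 − 4)·118.5 = 4680.75.

4680.75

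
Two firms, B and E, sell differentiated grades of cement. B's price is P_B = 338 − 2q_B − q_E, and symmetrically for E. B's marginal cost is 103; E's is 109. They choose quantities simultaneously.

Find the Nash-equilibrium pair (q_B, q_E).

47.4, 45.4

Firm B's profit: π = q_B(338 − 2q_B − q_E) − 103q_B.
∂π/∂q_B = 235 − 4q_B − q_E = 0 ⇒ q_B = 58.75 − 0.25q_E.
Similarly q_E = 57.25 − 0.25q_B.
Substituting the second reaction function into the first: q_B = 58.75 − 0.25(57.25 − 0.25q_B), which gives 0.9375q_B = 44.4375 ⇒ q_B = 47.4.
Then q_E = 57.25 − 0.25·47.4 = 45.4.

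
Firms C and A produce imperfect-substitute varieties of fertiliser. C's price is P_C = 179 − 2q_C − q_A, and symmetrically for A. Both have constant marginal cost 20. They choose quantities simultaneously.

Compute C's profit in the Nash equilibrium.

2022.48

Firm C's profit: π = q_C(179 − 2q_C − q_A) − 20q_C.
∂π/∂q_C = 159 − 4q_C − q_A = 0 ⇒ q_C = 39.75 − 0.25q_A.
By symmetry q_A = q_C; substituting into the reaction function, 1.25q_C = 39.75 and q_C = 31.8.
P_C = 179 − 2·31.8 − 31.8 = 83.6.
Profit = (83.6 − 20)·31.8 = 2022.48.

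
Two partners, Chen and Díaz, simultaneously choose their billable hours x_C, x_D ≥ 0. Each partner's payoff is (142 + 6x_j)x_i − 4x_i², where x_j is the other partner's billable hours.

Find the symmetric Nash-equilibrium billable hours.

71

Chen's payoff is (142 + 6x_D)x_C − 4x_C².
∂π/∂x_C = 142 + 6x_D − 8x_C = 0, so x_C = 17.75 + 0.75x_D.
By symmetry x_D = x_C; substituting into the reaction function, 0.25x_C = 17.75 and x_C = 71.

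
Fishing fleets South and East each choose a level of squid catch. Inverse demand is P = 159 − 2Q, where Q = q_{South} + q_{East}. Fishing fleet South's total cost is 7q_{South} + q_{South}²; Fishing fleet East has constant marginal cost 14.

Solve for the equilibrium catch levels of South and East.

15.9, 28.3

Fishing fleet South's profit: π = q_{South}(159 − 2(q_{South} + q_{East})) − 7q_{South} − q_{South}².
∂π/∂q_{South} = 152 − 6q_{South} − 2q_{East} = 0, so q_{South} = 76/3 − (1/3)q_{East}.
For East: ∂π/∂q_{East} = 145 − 4q_{East} − 2q_{South} = 0 ⇒ q_{East} = 36.25 − 0.5q_{South}.
Plugging q_{East} into South's best response: q_{South} = 76/3 − (1/3)(36.25 − 0.5q_{South}) ⇒ (5/6)q_{South} = 13.25, so q_{South} = 15.9.
Then q_{East} = 36.25 − 0.5·15.9 = 28.3.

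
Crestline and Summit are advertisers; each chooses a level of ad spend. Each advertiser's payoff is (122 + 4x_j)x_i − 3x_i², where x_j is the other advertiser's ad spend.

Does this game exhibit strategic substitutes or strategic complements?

strategic complements

Crestline's payoff is (122 + 4x_S)x_C − 3x_C².
∂π/∂x_C = 122 + 4x_S − 6x_C = 0, so x_C = 61/3 + (2/3)x_S.
The best-response slope dx_C/dx_S = 2/3 > 0: the reaction function is upward-sloping, so the choices are strategic complements.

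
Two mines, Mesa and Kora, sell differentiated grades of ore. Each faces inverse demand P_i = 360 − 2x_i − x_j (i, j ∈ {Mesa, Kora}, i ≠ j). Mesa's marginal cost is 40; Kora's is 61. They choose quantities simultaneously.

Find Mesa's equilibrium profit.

8554.32

Mine Mesa's profit: π = x_{Mesa}(360 − 2x_{Mesa} − x_{Kora}) − 40x_{Mesa}.
∂π/∂x_{Mesa} = 320 − 4x_{Mesa} − x_{Kora} = 0 ⇒ x_{Mesa} = 80 − 0.25x_{Kora}.
Similarly x_{Kora} = 74.75 − 0.25x_{Mesa}.
Substituting the second reaction function into the first: x_{Mesa} = 80 − 0.25(74.75 − 0.25x_{Mesa}), which gives 0.9375x_{Mesa} = 61.3125 ⇒ x_{Mesa} = 65.4.
Then x_{Kora} = 74.75 − 0.25·65.4 = 58.4.
P_{Mesa} = 360 − 2·65.4 − 58.4 = 170.8.
Profit = (170.8 − 40)·65.4 = 8554.32.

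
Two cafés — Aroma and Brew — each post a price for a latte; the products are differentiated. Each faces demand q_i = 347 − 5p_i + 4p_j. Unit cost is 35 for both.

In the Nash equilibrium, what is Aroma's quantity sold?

Aroma's profit: π = (p_{Aroma} − 35)(347 − 5p_{Aroma} + 4p_{Brew}).
∂π/∂p_{Aroma} = 522 − 10p_{Aroma} + 4p_{Brew} = 0 ⇒ p_{Aroma} = 52.2 + 0.4p_{Brew}.
Setting p_{Aroma} = p_{Brew} in the reaction function: p_{Aroma} = 52.2 + 0.4p_{Aroma}, so p_{Aroma} = 52.2 / 0.6 = 87.
q_{Aroma} = 347 − 5·87 + 4·87 = 260.

260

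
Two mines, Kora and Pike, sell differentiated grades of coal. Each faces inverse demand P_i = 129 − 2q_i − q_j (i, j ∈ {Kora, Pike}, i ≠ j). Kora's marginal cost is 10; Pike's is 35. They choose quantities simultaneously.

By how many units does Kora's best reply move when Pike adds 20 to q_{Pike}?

Mine Kora's profit: π = q_{Kora}(129 − 2q_{Kora} − q_{Pike}) − 10q_{Kora}.
∂π/∂q_{Kora} = 119 − 4q_{Kora} − q_{Pike} = 0 ⇒ q_{Kora} = 29.75 − 0.25q_{Pike}.
The reaction-function slope is −0.25, so a 20-unit rise in q_{Pike} moves q_{Kora} by −0.25 × 20 = −5. Kora's best response falls — the actions are strategic substitutes.

-5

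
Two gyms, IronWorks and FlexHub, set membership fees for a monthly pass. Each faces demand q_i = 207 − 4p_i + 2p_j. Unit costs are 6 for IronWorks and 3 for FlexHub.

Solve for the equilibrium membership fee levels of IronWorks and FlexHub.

IronWorks's profit: π = (p_{IronWorks} − 6)(207 − 4p_{IronWorks} + 2p_{FlexHub}).
∂π/∂p_{IronWorks} = 231 − 8p_{IronWorks} + 2p_{FlexHub} = 0 ⇒ p_{IronWorks} = 28.875 + 0.25p_{FlexHub}.
Similarly p_{FlexHub} = 27.375 + 0.25p_{IronWorks}.
Substituting the second reaction function into the first: p_{IronWorks} = 28.875 + 0.25(27.375 + 0.25p_{IronWorks}), which gives 0.9375p_{IronWorks} = 1143/32 ⇒ p_{IronWorks} = 38.1.
Then p_{FlexHub} = 27.375 + 0.25·38.1 = 36.9.

38.1, 36.9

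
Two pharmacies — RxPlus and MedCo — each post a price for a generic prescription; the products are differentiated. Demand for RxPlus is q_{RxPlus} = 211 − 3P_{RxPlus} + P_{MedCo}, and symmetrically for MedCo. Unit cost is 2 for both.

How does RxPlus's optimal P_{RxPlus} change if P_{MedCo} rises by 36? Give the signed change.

RxPlus's profit: π = (P_{RxPlus} − 2)(211 − 3P_{RxPlus} + P_{MedCo}).
∂π/∂P_{RxPlus} = 217 − 6P_{RxPlus} + P_{MedCo} = 0 ⇒ P_{RxPlus} = 217/6 + (1/6)P_{MedCo}.
The reaction-function slope is 1/6, so a 36-unit rise in P_{MedCo} moves P_{RxPlus} by 1/6 × 36 = 6. RxPlus's best response rises — the actions are strategic complements.

6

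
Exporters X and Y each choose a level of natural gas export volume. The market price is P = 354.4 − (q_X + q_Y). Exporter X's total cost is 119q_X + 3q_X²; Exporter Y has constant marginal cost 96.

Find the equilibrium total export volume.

136.28

Exporter X's profit: π = q_X(354.4 − (q_X + q_Y)) − 119q_X − 3q_X².
∂π/∂q_X = 235.4 − 8q_X − q_Y = 0, so q_X = 29.425 − 0.125q_Y.
For Y: ∂π/∂q_Y = 258.4 − 2q_Y − q_X = 0 ⇒ q_Y = 129.2 − 0.5q_X.
Solving the two reaction functions simultaneously: (1 − (−0.125)(−0.5))q_X = 29.425 − 0.125·129.2, so 0.9375q_X = 13.275 and q_X = 14.16.
Then q_Y = 129.2 − 0.5·14.16 = 122.12.
Total export volume: 14.16 + 122.12 = 136.28.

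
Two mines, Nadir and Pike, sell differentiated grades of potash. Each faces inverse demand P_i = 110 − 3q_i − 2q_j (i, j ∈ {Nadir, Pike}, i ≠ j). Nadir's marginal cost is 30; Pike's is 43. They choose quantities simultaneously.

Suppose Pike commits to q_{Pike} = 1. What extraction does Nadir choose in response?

13

Mine Nadir's profit: π = q_{Nadir}(110 − 3q_{Nadir} − 2q_{Pike}) − 30q_{Nadir}.
∂π/∂q_{Nadir} = 80 − 6q_{Nadir} − 2q_{Pike} = 0 ⇒ q_{Nadir} = 40/3 − (1/3)q_{Pike}.
At q_{Pike} = 1: q_{Nadir} = 40/3 − (1/3)·1 = 13.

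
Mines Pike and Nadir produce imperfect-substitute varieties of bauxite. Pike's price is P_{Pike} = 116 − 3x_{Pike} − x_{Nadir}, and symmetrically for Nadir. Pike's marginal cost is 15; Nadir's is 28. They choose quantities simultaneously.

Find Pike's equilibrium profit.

Mine Pike's profit: π = x_{Pike}(116 − 3x_{Pike} − x_{Nadir}) − 15x_{Pike}.
∂π/∂x_{Pike} = 101 − 6x_{Pike} − x_{Nadir} = 0 ⇒ x_{Pike} = 101/6 − (1/6)x_{Nadir}.
Similarly x_{Nadir} = 44/3 − (1/6)x_{Pike}.
Plugging x_{Nadir} into Pike's best response: x_{Pike} = 101/6 − (1/6)(44/3 − (1/6)x_{Pike}) ⇒ (35/36)x_{Pike} = 259/18, so x_{Pike} = 14.8.
Then x_{Nadir} = 44/3 − (1/6)·14.8 = 12.2.
P_{Pike} = 116 − 3·14.8 − 12.2 = 59.4.
Profit = (59.4 − 15)·14.8 = 657.12.

657.12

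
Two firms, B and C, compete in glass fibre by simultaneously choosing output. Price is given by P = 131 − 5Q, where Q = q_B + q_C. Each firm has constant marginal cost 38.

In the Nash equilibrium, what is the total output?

12.4

Firm B's profit: π = q_B(131 − 5(q_B + q_C)) − 38q_B.
∂π/∂q_B = 93 − 10q_B − 5q_C = 0, so q_B = 9.3 − 0.5q_C.
Setting q_B = q_C in the reaction function: q_B = 9.3 − 0.5q_B, so q_B = 9.3 / 1.5 = 6.2.
Total output: 6.2 + 6.2 = 12.4.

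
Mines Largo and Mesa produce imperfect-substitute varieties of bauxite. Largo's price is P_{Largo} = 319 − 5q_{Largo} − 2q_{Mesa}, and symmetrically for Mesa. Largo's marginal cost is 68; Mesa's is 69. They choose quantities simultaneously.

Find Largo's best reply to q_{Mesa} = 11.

22.9

Mine Largo's profit: π = q_{Largo}(319 − 5q_{Largo} − 2q_{Mesa}) − 68q_{Largo}.
∂π/∂q_{Largo} = 251 − 10q_{Largo} − 2q_{Mesa} = 0 ⇒ q_{Largo} = 25.1 − 0.2q_{Mesa}.
At q_{Mesa} = 11: q_{Largo} = 25.1 − 0.2·11 = 22.9.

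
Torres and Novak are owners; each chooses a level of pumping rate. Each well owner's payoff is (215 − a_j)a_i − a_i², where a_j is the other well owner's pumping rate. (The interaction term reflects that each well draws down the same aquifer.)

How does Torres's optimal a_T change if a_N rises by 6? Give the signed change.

-3

Torres's payoff is (215 − a_N)a_T − a_T².
∂π/∂a_T = 215 − a_N − 2a_T = 0, so a_T = 107.5 − 0.5a_N.
The reaction-function slope is −0.5, so a 6-unit rise in a_N moves a_T by −0.5 × 6 = −3. Torres's best response falls — the actions are strategic substitutes.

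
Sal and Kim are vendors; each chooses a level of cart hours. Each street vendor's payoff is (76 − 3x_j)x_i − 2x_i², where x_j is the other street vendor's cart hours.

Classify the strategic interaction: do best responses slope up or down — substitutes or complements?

strategic substitutes

Sal's payoff is (76 − 3x_K)x_S − 2x_S².
∂π/∂x_S = 76 − 3x_K − 4x_S = 0, so x_S = 19 − 0.75x_K.
The best-response slope dx_S/dx_K = −0.75 < 0: the reaction function is downward-sloping, so the choices are strategic substitutes.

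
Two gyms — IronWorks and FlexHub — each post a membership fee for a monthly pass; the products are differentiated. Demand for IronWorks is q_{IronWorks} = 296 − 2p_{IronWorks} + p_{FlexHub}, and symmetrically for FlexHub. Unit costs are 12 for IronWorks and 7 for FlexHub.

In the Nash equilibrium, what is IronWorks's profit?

IronWorks's profit: π = (p_{IronWorks} − 12)(296 − 2p_{IronWorks} + p_{FlexHub}).
∂π/∂p_{IronWorks} = 320 − 4p_{IronWorks} + p_{FlexHub} = 0 ⇒ p_{IronWorks} = 80 + 0.25p_{FlexHub}.
Similarly p_{FlexHub} = 77.5 + 0.25p_{IronWorks}.
Plugging p_{FlexHub} into IronWorks's best response: p_{IronWorks} = 80 + 0.25(77.5 + 0.25p_{IronWorks}) ⇒ 0.9375p_{IronWorks} = 99.375, so p_{IronWorks} = 106.
Then p_{FlexHub} = 77.5 + 0.25·106 = 104.
q_{IronWorks} = 296 − 2·106 + 104 = 188.
Profit = (106 − 12)·188 = 17672.

17672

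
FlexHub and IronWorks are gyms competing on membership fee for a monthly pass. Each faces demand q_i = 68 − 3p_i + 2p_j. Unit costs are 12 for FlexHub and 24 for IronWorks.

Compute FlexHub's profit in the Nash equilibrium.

792.1875

FlexHub's profit: π = (p_{FlexHub} − 12)(68 − 3p_{FlexHub} + 2p_{IronWorks}).
∂π/∂p_{FlexHub} = 104 − 6p_{FlexHub} + 2p_{IronWorks} = 0 ⇒ p_{FlexHub} = 52/3 + (1/3)p_{IronWorks}.
Similarly p_{IronWorks} = 70/3 + (1/3)p_{FlexHub}.
Solving the two reaction functions simultaneously: (1 − (1/3)(1/3))p_{FlexHub} = 52/3 + (1/3)·(70/3), so (8/9)p_{FlexHub} = 226/9 and p_{FlexHub} = 28.25.
Then p_{IronWorks} = 70/3 + (1/3)·28.25 = 32.75.
q_{FlexHub} = 68 − 3·28.25 + 2·32.75 = 48.75.
Profit = (28.25 − 12)·48.75 = 792.1875.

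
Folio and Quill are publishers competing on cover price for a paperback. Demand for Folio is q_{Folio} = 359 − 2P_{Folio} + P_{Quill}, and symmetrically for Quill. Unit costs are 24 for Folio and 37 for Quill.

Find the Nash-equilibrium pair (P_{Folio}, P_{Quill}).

137.4, 142.6

Folio's profit: π = (P_{Folio} − 24)(359 − 2P_{Folio} + P_{Quill}).
∂π/∂P_{Folio} = 407 − 4P_{Folio} + P_{Quill} = 0 ⇒ P_{Folio} = 101.75 + 0.25P_{Quill}.
Similarly P_{Quill} = 108.25 + 0.25P_{Folio}.
Substituting the second reaction function into the first: P_{Folio} = 101.75 + 0.25(108.25 + 0.25P_{Folio}), which gives 0.9375P_{Folio} = 128.8125 ⇒ P_{Folio} = 137.4.
Then P_{Quill} = 108.25 + 0.25·137.4 = 142.6.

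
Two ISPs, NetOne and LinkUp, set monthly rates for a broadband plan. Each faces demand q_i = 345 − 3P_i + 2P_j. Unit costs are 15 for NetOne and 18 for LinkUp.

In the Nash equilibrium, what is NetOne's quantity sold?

249.1875

NetOne's profit: π = (P_{NetOne} − 15)(345 − 3P_{NetOne} + 2P_{LinkUp}).
∂π/∂P_{NetOne} = 390 − 6P_{NetOne} + 2P_{LinkUp} = 0 ⇒ P_{NetOne} = 65 + (1/3)P_{LinkUp}.
Similarly P_{LinkUp} = 66.5 + (1/3)P_{NetOne}.
Substituting the second reaction function into the first: P_{NetOne} = 65 + (1/3)(66.5 + (1/3)P_{NetOne}), which gives (8/9)P_{NetOne} = 523/6 ⇒ P_{NetOne} = 98.0625.
Then P_{LinkUp} = 66.5 + (1/3)·98.0625 = 99.1875.
q_{NetOne} = 345 − 3·98.0625 + 2·99.1875 = 249.1875.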